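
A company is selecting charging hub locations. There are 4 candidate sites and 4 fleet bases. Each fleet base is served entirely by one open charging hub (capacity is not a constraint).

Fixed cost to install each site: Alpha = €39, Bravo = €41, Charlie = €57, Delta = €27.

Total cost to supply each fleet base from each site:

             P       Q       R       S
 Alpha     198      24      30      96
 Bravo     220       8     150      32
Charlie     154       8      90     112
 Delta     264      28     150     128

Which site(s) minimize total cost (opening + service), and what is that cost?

For any fixed open set, each fleet base goes to its cheapest open site; total = fixed + service.
{Alpha, Bravo}: P→Alpha 198, Q→Bravo 8, R→Alpha 30, S→Bravo 32. Service 268; fixed 80; total 348.
{Alpha, Bravo, Charlie}: service 224 + fixed 137 = 361
{Alpha, Bravo, Delta}: P→Alpha 198, Q→Bravo 8, R→Alpha 30, S→Bravo 32. Service 268; fixed 107; total 375.
{Alpha, Bravo, Charlie, Delta}: service 224 + fixed 164 = 388
No other subset beats 348.

Open Alpha and Bravo; minimum total cost 348.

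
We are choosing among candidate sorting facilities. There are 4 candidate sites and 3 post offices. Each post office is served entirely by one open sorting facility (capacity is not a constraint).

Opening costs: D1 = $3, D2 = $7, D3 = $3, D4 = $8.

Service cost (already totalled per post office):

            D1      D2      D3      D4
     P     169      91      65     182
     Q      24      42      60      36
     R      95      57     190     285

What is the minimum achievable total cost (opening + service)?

For any fixed open set, each post office goes to its cheapest open site; total = fixed + service.
{D1, D2, D3}: P→D3 65, Q→D1 24, R→D2 57. Service 146; fixed 13; total 159.
{D1, D2, D3, D4}: P→D3 65, Q→D1 24, R→D2 57. Service 146; fixed 21; total 167.
{D2, D3}: service 164 + fixed 10 = 174
{D1}: service 288 + fixed 3 = 291
(All 15 nonempty subsets were checked; D1, D2 and D3 is lowest.)

Minimum total cost: 159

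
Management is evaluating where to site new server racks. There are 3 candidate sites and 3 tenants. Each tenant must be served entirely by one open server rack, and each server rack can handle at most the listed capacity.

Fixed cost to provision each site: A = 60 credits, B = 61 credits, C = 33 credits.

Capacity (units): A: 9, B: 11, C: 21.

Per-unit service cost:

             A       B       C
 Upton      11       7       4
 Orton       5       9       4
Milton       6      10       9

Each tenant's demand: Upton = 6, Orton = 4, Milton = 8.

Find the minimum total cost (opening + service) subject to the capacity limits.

Open {C}: Upton→C 4·6=24, Orton→C 4·4=16, Milton→C 9·8=72.
Loads: C carries 18/21. Service 112; fixed 33; total 145.
Next best feasible plan costs 181.

Minimum total cost: 145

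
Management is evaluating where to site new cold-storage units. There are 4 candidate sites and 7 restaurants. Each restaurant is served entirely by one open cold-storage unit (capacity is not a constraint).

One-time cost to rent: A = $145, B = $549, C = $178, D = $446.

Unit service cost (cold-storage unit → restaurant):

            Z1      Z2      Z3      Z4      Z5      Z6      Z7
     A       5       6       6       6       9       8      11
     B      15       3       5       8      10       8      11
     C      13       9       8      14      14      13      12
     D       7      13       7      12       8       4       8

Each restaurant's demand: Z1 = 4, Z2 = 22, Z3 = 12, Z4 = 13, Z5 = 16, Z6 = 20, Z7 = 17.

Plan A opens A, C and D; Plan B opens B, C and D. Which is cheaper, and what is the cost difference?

Plan A is cheaper by 360.

Plan A: {A, C, D}: Z1→A 5·4=20, Z2→A 6·22=132, Z3→A 6·12=72, Z4→A 6·13=78, Z5→D 8·16=128, Z6→D 4·20=80, Z7→D 8·17=136. Service 646; fixed 769; total 1415.
Plan B: {B, C, D}: Z1→D 7·4=28, Z2→B 3·22=66, Z3→B 5·12=60, Z4→B 8·13=104, Z5→D 8·16=128, Z6→D 4·20=80, Z7→D 8·17=136. Service 602; fixed 1173; total 1775.
Difference: |1415 − 1775| = 360.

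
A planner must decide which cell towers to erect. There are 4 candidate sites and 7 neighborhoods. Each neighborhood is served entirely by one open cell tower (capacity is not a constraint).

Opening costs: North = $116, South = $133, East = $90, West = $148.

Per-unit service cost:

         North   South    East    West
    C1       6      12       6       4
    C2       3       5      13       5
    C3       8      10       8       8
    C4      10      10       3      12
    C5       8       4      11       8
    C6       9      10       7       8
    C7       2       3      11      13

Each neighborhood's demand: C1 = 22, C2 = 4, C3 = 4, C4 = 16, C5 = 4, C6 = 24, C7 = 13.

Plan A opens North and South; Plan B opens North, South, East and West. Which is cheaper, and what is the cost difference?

Plan A: {North, South}: C1→North 6·22=132, C2→North 3·4=12, C3→North 8·4=32, C4→North 10·16=160, C5→South 4·4=16, C6→North 9·24=216, C7→North 2·13=26. Service 594; fixed 249; total 843.
Plan B: {North, South, East, West}: C1→West 4·22=88, C2→North 3·4=12, C3→North 8·4=32, C4→East 3·16=48, C5→South 4·4=16, C6→East 7·24=168, C7→North 2·13=26. Service 390; fixed 487; total 877.
Difference: |843 − 877| = 34.

Plan A is cheaper by 34.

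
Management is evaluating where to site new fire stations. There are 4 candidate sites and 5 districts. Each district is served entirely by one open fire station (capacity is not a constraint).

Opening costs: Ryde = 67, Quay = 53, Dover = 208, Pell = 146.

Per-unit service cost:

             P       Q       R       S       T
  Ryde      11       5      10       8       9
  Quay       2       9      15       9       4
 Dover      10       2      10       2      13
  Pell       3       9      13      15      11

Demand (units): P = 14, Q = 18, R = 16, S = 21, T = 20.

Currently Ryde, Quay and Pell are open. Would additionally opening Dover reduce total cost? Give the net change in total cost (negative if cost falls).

No — net change +28 (cost rises by 28).

Current service cost with {Ryde, Quay, Pell}: 526.
Adding Dover: each district re-picks its cheapest; new service cost 346, saving 180.
Extra fixed cost: 208. Net change = 208 − 180 = 28.
(Totals: 792 → 820.)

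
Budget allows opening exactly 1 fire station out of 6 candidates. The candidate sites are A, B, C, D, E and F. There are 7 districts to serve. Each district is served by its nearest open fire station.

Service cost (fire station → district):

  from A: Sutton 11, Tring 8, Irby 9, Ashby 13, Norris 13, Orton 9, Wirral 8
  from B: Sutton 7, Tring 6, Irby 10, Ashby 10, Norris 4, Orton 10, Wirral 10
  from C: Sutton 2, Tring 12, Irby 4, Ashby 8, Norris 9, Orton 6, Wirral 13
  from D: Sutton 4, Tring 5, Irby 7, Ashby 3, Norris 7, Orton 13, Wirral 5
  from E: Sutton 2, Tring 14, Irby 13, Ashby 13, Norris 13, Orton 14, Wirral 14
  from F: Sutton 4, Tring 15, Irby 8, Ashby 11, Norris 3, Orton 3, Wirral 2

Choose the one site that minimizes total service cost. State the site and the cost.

Choose D only; total service cost 44.

With exactly 1 open, each district uses its cheapest among the chosen.
{D}: Sutton→D 4, Tring→D 5, Irby→D 7, Ashby→D 3, Norris→D 7, Orton→D 13, Wirral→D 5. Service cost 44.
{F}: service cost 46
{C}: service cost 54
Among all 6 size-1 choices, {D} is lowest.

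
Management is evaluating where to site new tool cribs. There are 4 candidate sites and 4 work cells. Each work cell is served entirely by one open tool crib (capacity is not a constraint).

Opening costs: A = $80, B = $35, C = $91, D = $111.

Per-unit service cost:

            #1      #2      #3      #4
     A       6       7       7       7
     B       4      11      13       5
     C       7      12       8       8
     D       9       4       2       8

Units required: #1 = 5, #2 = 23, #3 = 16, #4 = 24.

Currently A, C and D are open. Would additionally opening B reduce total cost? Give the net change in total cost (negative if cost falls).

Current service cost with {A, C, D}: 322.
Adding B: each work cell re-picks its cheapest; new service cost 264, saving 58.
Extra fixed cost: 35. Net change = 35 − 58 = -23.
(Totals: 604 → 581.)

Yes — net change −23 (cost falls by 23).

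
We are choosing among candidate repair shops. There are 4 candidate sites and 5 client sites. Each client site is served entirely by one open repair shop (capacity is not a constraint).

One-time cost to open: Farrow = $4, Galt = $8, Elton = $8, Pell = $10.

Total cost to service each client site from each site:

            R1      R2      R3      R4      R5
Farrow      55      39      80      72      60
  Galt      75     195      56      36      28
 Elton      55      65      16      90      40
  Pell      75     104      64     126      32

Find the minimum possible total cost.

For any fixed open set, each client site goes to its cheapest open site; total = fixed + service.
{Farrow, Galt, Elton}: R1→Farrow 55, R2→Farrow 39, R3→Elton 16, R4→Galt 36, R5→Galt 28. Service 174; fixed 20; total 194.
{Farrow, Galt, Elton, Pell}: service 174 + fixed 30 = 204
{Galt, Elton}: service 200 + fixed 16 = 216
{Farrow}: service 306 + fixed 4 = 310
No other subset beats 194.

Minimum total cost: 194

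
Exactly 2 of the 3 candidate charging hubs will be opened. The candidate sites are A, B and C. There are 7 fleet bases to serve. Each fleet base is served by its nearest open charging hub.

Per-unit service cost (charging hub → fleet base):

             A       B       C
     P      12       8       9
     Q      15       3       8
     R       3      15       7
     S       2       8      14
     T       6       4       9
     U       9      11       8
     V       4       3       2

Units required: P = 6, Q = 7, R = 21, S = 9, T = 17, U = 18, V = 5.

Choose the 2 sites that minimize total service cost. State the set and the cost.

Choose A and B; total service cost 395.

With exactly 2 open, each fleet base uses its cheapest among the chosen.
{A, B}: P→B 8·6=48, Q→B 3·7=21, R→A 3·21=63, S→A 2·9=18, T→B 4·17=68, U→A 9·18=162, V→B 3·5=15. Service cost 395.
{A, C}: service cost 447
{B, C}: service cost 510
Among all 3 size-2 choices, {A, B} is lowest.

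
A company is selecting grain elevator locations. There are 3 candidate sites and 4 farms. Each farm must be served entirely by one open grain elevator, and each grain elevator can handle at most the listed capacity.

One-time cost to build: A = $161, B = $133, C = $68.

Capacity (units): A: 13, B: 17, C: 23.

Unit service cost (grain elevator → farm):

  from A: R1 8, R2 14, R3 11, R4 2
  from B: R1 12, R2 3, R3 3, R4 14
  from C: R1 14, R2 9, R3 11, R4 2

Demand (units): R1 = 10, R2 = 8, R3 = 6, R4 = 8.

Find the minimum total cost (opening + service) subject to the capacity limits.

Open {B, C}: R1→C 14·10=140, R2→B 3·8=24, R3→B 3·6=18, R4→C 2·8=16.
Loads: B carries 14/17, C carries 18/23. Service 198; fixed 201; total 399.
Next best feasible plan costs 427.

Minimum total cost: 399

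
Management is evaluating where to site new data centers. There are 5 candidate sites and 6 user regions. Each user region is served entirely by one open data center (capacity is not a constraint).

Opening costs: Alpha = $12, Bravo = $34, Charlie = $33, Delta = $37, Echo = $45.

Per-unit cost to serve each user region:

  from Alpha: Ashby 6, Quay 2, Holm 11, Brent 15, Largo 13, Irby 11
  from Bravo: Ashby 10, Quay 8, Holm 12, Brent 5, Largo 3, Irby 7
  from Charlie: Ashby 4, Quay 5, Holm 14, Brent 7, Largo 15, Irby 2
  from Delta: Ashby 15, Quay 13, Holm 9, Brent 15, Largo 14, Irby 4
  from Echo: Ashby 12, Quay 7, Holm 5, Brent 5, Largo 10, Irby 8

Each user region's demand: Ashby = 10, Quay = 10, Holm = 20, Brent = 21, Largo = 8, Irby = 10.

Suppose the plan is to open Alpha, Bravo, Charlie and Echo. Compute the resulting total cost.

Total cost: 433

Each user region is assigned to its cheapest site among the open ones.
{Alpha, Bravo, Charlie, Echo}: Ashby→Charlie 4·10=40, Quay→Alpha 2·10=20, Holm→Echo 5·20=100, Brent→Bravo 5·21=105, Largo→Bravo 3·8=24, Irby→Charlie 2·10=20. Service 309; fixed 124; total 433.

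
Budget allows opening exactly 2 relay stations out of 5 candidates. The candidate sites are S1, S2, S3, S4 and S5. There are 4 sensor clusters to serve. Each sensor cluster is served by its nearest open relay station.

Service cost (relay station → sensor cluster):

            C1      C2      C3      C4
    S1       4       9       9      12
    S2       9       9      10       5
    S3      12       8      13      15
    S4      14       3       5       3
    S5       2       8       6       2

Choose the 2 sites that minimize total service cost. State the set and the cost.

With exactly 2 open, each sensor cluster uses its cheapest among the chosen.
{S4, S5}: C1→S5 2, C2→S4 3, C3→S4 5, C4→S5 2. Service cost 12.
{S1, S4}: service cost 15
{S1, S5}: service cost 18
Among all 10 size-2 choices, {S4, S5} is lowest.

Choose S4 and S5; total service cost 12.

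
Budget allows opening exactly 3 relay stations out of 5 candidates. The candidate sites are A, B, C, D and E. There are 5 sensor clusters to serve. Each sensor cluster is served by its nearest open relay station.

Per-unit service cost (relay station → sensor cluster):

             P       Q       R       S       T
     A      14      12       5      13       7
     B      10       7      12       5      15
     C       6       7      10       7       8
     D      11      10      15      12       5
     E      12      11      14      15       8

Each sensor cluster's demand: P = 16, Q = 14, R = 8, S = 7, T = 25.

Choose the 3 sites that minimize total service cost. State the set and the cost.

Choose A, C and D; total service cost 408.

With exactly 3 open, each sensor cluster uses its cheapest among the chosen.
{A, C, D}: P→C 6·16=96, Q→C 7·14=98, R→A 5·8=40, S→C 7·7=49, T→D 5·25=125. Service cost 408.
{B, C, D}: service cost 434
{A, B, C}: service cost 444
Among all 10 size-3 choices, {A, C, D} is lowest.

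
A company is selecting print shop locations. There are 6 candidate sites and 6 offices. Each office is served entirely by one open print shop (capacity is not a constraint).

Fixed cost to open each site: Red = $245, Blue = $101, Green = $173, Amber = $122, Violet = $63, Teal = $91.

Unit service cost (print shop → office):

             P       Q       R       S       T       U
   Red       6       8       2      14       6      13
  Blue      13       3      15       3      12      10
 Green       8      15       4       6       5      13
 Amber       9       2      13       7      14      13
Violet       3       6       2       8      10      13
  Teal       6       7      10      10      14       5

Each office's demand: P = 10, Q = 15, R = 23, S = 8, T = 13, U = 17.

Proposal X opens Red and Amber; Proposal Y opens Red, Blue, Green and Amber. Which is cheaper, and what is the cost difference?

Proposal X is cheaper by 178.

Proposal X: {Red, Amber}: P→Red 6·10=60, Q→Amber 2·15=30, R→Red 2·23=46, S→Amber 7·8=56, T→Red 6·13=78, U→Red 13·17=221. Service 491; fixed 367; total 858.
Proposal Y: {Red, Blue, Green, Amber}: P→Red 6·10=60, Q→Amber 2·15=30, R→Red 2·23=46, S→Blue 3·8=24, T→Green 5·13=65, U→Blue 10·17=170. Service 395; fixed 641; total 1036.
Difference: |858 − 1036| = 178.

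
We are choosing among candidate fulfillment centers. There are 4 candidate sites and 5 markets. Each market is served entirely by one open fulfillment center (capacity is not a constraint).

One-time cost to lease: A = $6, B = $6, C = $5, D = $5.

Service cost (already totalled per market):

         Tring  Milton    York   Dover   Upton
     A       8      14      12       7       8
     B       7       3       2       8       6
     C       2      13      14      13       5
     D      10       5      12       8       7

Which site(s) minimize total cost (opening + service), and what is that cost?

For any fixed open set, each market goes to its cheapest open site; total = fixed + service.
{B, C}: Tring→C 2, Milton→B 3, York→B 2, Dover→B 8, Upton→C 5. Service 20; fixed 11; total 31.
{B}: Tring→B 7, Milton→B 3, York→B 2, Dover→B 8, Upton→B 6. Service 26; fixed 6; total 32.
{A, B, C}: Tring→C 2, Milton→B 3, York→B 2, Dover→A 7, Upton→C 5. Service 19; fixed 17; total 36.
{A, B, C, D}: service 19 + fixed 22 = 41
No other subset beats 31.

Open B and C; minimum total cost 31.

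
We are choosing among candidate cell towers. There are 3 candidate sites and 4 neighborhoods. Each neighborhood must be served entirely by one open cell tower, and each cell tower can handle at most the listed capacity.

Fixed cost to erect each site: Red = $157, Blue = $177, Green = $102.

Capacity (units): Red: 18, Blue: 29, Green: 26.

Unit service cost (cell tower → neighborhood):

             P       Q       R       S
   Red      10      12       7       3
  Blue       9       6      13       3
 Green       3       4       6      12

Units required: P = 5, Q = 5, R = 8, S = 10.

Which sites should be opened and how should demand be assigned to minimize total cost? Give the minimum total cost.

Minimum total cost: 372

Open {Red, Green}: P→Green 3·5=15, Q→Green 4·5=20, R→Green 6·8=48, S→Red 3·10=30.
Loads: Red carries 10/18, Green carries 18/26. Service 113; fixed 259; total 372.
Next best feasible plan costs 380.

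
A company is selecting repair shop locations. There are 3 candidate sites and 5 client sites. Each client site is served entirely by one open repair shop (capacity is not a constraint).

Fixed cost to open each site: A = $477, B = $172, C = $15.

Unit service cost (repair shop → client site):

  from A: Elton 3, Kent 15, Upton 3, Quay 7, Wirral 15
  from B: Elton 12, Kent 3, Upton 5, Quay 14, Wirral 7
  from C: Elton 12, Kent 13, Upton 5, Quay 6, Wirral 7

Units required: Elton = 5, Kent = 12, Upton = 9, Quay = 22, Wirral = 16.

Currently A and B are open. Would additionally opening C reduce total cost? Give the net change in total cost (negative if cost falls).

Yes — net change −7 (cost falls by 7).

Current service cost with {A, B}: 344.
Adding C: each client site re-picks its cheapest; new service cost 322, saving 22.
Extra fixed cost: 15. Net change = 15 − 22 = -7.
(Totals: 993 → 986.)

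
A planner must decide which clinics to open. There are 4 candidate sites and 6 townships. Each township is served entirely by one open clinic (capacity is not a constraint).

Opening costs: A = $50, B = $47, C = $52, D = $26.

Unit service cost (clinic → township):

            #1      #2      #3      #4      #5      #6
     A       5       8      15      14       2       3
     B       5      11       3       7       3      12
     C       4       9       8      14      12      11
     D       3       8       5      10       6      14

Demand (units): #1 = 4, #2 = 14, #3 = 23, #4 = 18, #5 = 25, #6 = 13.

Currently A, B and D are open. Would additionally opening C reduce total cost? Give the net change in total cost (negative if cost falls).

Current service cost with {A, B, D}: 408.
Adding C: each township re-picks its cheapest; new service cost 408, saving 0.
Extra fixed cost: 52. Net change = 52 − 0 = 52.
(Totals: 531 → 583.)

No — net change +52 (cost rises by 52).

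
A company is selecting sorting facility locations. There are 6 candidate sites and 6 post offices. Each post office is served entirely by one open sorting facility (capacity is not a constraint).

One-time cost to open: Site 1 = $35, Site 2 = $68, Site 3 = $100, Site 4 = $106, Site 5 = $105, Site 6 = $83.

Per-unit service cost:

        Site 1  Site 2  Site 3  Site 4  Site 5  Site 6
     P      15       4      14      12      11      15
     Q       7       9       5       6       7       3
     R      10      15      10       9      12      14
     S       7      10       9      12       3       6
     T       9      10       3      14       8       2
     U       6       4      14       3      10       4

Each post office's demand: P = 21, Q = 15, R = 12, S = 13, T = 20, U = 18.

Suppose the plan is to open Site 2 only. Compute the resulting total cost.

Total cost: 869

Each post office is assigned to its cheapest site among the open ones.
{Site 2}: P→Site 2 4·21=84, Q→Site 2 9·15=135, R→Site 2 15·12=180, S→Site 2 10·13=130, T→Site 2 10·20=200, U→Site 2 4·18=72. Service 801; fixed 68; total 869.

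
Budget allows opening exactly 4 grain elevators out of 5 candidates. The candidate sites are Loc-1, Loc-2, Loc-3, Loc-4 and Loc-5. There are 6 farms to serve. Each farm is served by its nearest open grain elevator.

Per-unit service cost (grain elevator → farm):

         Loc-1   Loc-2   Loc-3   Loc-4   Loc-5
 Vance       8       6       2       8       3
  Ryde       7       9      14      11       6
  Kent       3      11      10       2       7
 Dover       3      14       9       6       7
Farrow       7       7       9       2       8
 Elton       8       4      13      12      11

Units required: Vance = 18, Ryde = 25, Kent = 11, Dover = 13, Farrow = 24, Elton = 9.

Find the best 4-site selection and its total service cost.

Choose Loc-1, Loc-2, Loc-4 and Loc-5; total service cost 349.

With exactly 4 open, each farm uses its cheapest among the chosen.
{Loc-1, Loc-2, Loc-4, Loc-5}: Vance→Loc-5 3·18=54, Ryde→Loc-5 6·25=150, Kent→Loc-4 2·11=22, Dover→Loc-1 3·13=39, Farrow→Loc-4 2·24=48, Elton→Loc-2 4·9=36. Service cost 349.
{Loc-1, Loc-2, Loc-3, Loc-4}: service cost 356
{Loc-1, Loc-3, Loc-4, Loc-5}: service cost 367
Among all 5 size-4 choices, {Loc-1, Loc-2, Loc-4, Loc-5} is lowest.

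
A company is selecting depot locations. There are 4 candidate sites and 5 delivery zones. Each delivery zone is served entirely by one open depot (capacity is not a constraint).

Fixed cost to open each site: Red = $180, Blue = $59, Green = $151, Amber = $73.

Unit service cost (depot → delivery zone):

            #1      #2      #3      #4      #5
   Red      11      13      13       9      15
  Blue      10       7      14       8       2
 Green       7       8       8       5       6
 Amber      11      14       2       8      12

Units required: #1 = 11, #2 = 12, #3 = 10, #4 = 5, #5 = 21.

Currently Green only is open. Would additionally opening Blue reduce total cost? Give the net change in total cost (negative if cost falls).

Yes — net change −37 (cost falls by 37).

Current service cost with {Green}: 404.
Adding Blue: each delivery zone re-picks its cheapest; new service cost 308, saving 96.
Extra fixed cost: 59. Net change = 59 − 96 = -37.
(Totals: 555 → 518.)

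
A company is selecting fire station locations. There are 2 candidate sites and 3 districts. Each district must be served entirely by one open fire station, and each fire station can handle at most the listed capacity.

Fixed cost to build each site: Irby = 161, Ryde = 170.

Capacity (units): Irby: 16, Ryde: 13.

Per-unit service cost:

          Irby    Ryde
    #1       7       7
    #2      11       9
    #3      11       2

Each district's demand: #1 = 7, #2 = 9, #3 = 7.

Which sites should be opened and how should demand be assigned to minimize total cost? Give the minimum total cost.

Open {Irby, Ryde}: #1→Irby 7·7=49, #2→Irby 11·9=99, #3→Ryde 2·7=14.
Loads: Irby carries 16/16, Ryde carries 7/13. Service 162; fixed 331; total 493.
Next best feasible plan costs 538.

Minimum total cost: 493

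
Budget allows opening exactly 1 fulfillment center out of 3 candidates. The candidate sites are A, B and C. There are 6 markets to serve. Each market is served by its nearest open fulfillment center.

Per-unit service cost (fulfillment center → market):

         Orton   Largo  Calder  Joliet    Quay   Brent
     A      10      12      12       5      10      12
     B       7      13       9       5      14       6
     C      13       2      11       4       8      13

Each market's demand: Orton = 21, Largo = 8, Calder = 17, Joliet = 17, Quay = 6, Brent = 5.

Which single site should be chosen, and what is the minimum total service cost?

Choose B only; total service cost 603.

With exactly 1 open, each market uses its cheapest among the chosen.
{B}: Orton→B 7·21=147, Largo→B 13·8=104, Calder→B 9·17=153, Joliet→B 5·17=85, Quay→B 14·6=84, Brent→B 6·5=30. Service cost 603.
{C}: service cost 657
{A}: service cost 715
Among all 3 size-1 choices, {B} is lowest.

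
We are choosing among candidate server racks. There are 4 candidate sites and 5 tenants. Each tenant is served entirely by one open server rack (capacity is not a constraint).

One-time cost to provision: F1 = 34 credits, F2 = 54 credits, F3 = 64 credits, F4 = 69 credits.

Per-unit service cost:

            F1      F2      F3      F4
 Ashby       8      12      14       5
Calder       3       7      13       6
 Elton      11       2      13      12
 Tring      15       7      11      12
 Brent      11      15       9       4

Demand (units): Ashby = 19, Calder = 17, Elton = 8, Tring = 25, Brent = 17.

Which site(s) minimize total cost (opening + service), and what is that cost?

For any fixed open set, each tenant goes to its cheapest open site; total = fixed + service.
{F1, F2, F4}: Ashby→F4 5·19=95, Calder→F1 3·17=51, Elton→F2 2·8=16, Tring→F2 7·25=175, Brent→F4 4·17=68. Service 405; fixed 157; total 562.
{F2, F4}: service 456 + fixed 123 = 579
{F1, F2, F3, F4}: service 405 + fixed 221 = 626
{F1}: service 853 + fixed 34 = 887
No other subset beats 562.

Open F1, F2 and F4; minimum total cost 562.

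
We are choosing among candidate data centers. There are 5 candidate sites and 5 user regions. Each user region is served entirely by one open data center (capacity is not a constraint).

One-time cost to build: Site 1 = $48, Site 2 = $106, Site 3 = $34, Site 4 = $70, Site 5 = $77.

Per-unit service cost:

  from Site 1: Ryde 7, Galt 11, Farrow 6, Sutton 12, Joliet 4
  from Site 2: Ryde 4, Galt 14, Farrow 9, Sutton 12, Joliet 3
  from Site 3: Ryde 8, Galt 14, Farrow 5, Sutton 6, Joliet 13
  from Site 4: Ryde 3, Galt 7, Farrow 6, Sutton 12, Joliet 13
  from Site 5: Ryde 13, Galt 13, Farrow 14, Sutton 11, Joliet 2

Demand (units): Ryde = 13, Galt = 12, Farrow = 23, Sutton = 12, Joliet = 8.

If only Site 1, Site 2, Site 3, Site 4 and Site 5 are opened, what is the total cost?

Each user region is assigned to its cheapest site among the open ones.
{Site 1, Site 2, Site 3, Site 4, Site 5}: Ryde→Site 4 3·13=39, Galt→Site 4 7·12=84, Farrow→Site 3 5·23=115, Sutton→Site 3 6·12=72, Joliet→Site 5 2·8=16. Service 326; fixed 335; total 661.

Total cost: 661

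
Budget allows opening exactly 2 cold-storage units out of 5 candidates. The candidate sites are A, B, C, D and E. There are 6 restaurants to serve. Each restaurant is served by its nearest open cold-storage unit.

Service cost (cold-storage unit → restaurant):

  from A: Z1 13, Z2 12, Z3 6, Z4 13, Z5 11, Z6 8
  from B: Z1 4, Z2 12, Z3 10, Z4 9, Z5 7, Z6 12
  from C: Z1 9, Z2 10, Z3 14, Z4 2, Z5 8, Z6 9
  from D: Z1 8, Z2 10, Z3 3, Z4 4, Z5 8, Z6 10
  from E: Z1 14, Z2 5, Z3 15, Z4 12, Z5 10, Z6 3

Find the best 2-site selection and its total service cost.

With exactly 2 open, each restaurant uses its cheapest among the chosen.
{D, E}: Z1→D 8, Z2→E 5, Z3→D 3, Z4→D 4, Z5→D 8, Z6→E 3. Service cost 31.
{B, D}: service cost 38
{B, E}: service cost 38
Among all 10 size-2 choices, {D, E} is lowest.

Choose D and E; total service cost 31.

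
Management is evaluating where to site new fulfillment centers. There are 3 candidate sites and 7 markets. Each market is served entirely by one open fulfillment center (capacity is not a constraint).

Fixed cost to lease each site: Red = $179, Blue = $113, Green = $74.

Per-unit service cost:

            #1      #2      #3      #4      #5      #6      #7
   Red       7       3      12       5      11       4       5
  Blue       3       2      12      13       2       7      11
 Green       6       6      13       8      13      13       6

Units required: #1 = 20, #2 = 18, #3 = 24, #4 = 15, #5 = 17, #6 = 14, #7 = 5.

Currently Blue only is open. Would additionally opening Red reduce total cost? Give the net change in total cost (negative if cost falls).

Yes — net change −13 (cost falls by 13).

Current service cost with {Blue}: 766.
Adding Red: each market re-picks its cheapest; new service cost 574, saving 192.
Extra fixed cost: 179. Net change = 179 − 192 = -13.
(Totals: 879 → 866.)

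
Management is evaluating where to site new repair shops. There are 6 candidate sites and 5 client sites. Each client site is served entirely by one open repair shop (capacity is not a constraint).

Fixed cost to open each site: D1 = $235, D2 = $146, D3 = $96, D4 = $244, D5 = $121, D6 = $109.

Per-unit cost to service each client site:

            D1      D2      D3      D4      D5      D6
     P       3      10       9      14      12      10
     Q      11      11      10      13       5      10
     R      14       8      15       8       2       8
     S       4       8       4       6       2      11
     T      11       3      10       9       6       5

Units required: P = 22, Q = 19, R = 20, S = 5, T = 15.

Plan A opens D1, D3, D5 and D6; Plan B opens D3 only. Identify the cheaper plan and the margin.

Plan A is cheaper by 107.

Plan A: {D1, D3, D5, D6}: P→D1 3·22=66, Q→D5 5·19=95, R→D5 2·20=40, S→D5 2·5=10, T→D6 5·15=75. Service 286; fixed 561; total 847.
Plan B: {D3}: P→D3 9·22=198, Q→D3 10·19=190, R→D3 15·20=300, S→D3 4·5=20, T→D3 10·15=150. Service 858; fixed 96; total 954.
Difference: |847 − 954| = 107.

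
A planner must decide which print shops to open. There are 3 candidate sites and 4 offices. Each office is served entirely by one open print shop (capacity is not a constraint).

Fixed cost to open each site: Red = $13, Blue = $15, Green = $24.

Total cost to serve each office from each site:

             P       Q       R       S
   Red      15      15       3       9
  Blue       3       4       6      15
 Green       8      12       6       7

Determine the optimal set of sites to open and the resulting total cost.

Open Blue only; minimum total cost 43.

For any fixed open set, each office goes to its cheapest open site; total = fixed + service.
{Blue}: P→Blue 3, Q→Blue 4, R→Blue 6, S→Blue 15. Service 28; fixed 15; total 43.
{Red, Blue}: service 19 + fixed 28 = 47
{Red}: P→Red 15, Q→Red 15, R→Red 3, S→Red 9. Service 42; fixed 13; total 55.
{Red, Blue, Green}: service 17 + fixed 52 = 69
(All 7 nonempty subsets were checked; Blue only is lowest.)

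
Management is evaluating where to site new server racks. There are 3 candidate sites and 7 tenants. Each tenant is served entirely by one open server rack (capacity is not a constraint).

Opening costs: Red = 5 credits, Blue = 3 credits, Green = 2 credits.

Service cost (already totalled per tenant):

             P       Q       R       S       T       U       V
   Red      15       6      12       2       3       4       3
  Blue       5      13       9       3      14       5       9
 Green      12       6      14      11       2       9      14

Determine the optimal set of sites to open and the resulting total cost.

For any fixed open set, each tenant goes to its cheapest open site; total = fixed + service.
{Red, Blue}: P→Blue 5, Q→Red 6, R→Blue 9, S→Red 2, T→Red 3, U→Red 4, V→Red 3. Service 32; fixed 8; total 40.
{Red, Blue, Green}: P→Blue 5, Q→Red 6, R→Blue 9, S→Red 2, T→Green 2, U→Red 4, V→Red 3. Service 31; fixed 10; total 41.
{Blue, Green}: service 39 + fixed 5 = 44
{Green}: service 68 + fixed 2 = 70
(All 7 nonempty subsets were checked; Red and Blue is lowest.)

Open Red and Blue; minimum total cost 40.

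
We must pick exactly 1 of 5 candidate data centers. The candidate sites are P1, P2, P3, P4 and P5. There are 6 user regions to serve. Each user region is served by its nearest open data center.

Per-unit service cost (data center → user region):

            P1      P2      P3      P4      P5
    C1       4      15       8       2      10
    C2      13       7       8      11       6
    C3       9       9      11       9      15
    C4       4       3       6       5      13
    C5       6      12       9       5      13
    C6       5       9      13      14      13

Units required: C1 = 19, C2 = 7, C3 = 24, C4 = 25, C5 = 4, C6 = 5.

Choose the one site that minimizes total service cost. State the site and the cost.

With exactly 1 open, each user region uses its cheapest among the chosen.
{P1}: C1→P1 4·19=76, C2→P1 13·7=91, C3→P1 9·24=216, C4→P1 4·25=100, C5→P1 6·4=24, C6→P1 5·5=25. Service cost 532.
{P4}: service cost 546
{P2}: service cost 718
Among all 5 size-1 choices, {P1} is lowest.

Choose P1 only; total service cost 532.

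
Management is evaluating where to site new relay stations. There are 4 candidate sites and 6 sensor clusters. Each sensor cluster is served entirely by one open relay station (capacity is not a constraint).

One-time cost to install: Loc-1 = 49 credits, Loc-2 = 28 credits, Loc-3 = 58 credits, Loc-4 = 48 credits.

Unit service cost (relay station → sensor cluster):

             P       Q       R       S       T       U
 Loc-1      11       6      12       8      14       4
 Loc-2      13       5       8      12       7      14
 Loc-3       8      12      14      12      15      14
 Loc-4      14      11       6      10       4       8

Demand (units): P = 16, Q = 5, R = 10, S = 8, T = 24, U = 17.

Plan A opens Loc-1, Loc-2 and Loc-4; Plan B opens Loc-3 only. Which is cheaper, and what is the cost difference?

Plan A: {Loc-1, Loc-2, Loc-4}: P→Loc-1 11·16=176, Q→Loc-2 5·5=25, R→Loc-4 6·10=60, S→Loc-1 8·8=64, T→Loc-4 4·24=96, U→Loc-1 4·17=68. Service 489; fixed 125; total 614.
Plan B: {Loc-3}: P→Loc-3 8·16=128, Q→Loc-3 12·5=60, R→Loc-3 14·10=140, S→Loc-3 12·8=96, T→Loc-3 15·24=360, U→Loc-3 14·17=238. Service 1022; fixed 58; total 1080.
Difference: |614 − 1080| = 466.

Plan A is cheaper by 466.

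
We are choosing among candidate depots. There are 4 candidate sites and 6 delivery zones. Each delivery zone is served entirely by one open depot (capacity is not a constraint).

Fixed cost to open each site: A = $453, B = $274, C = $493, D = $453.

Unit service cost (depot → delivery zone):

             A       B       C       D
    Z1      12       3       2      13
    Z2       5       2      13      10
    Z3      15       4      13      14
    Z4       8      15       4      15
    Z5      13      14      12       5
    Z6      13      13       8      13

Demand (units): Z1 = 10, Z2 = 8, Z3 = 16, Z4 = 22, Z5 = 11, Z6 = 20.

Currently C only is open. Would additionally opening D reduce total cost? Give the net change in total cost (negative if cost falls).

Current service cost with {C}: 712.
Adding D: each delivery zone re-picks its cheapest; new service cost 611, saving 101.
Extra fixed cost: 453. Net change = 453 − 101 = 352.
(Totals: 1205 → 1557.)

No — net change +352 (cost rises by 352).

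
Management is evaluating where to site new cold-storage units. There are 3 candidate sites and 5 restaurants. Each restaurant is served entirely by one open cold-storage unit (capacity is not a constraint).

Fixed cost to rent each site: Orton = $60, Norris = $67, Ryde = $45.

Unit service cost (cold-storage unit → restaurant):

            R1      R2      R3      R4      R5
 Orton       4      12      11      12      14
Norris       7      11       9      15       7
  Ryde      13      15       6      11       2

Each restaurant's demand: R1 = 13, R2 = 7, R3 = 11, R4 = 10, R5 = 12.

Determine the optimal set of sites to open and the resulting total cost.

For any fixed open set, each restaurant goes to its cheapest open site; total = fixed + service.
{Orton, Ryde}: R1→Orton 4·13=52, R2→Orton 12·7=84, R3→Ryde 6·11=66, R4→Ryde 11·10=110, R5→Ryde 2·12=24. Service 336; fixed 105; total 441.
{Norris, Ryde}: service 368 + fixed 112 = 480
{Orton, Norris, Ryde}: service 329 + fixed 172 = 501
{Ryde}: service 474 + fixed 45 = 519
No other subset beats 441.

Open Orton and Ryde; minimum total cost 441.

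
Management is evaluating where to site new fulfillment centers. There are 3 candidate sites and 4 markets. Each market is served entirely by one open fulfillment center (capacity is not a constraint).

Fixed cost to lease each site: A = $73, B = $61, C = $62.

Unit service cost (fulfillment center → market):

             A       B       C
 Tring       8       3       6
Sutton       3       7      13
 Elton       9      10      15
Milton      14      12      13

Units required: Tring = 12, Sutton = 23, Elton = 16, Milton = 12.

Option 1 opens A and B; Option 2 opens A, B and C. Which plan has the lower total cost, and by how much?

Option 1 is cheaper by 62.

Option 1: {A, B}: Tring→B 3·12=36, Sutton→A 3·23=69, Elton→A 9·16=144, Milton→B 12·12=144. Service 393; fixed 134; total 527.
Option 2: {A, B, C}: Tring→B 3·12=36, Sutton→A 3·23=69, Elton→A 9·16=144, Milton→B 12·12=144. Service 393; fixed 196; total 589.
Difference: |527 − 589| = 62.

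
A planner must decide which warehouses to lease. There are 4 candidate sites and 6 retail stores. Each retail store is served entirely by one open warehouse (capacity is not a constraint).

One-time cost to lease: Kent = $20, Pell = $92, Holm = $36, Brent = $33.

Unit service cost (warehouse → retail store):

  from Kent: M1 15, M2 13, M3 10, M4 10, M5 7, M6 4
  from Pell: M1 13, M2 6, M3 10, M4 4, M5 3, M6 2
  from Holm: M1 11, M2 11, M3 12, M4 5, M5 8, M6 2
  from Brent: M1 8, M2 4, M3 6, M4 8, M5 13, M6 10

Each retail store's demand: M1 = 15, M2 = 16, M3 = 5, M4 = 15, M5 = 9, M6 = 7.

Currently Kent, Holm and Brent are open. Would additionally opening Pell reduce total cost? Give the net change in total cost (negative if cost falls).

Current service cost with {Kent, Holm, Brent}: 366.
Adding Pell: each retail store re-picks its cheapest; new service cost 315, saving 51.
Extra fixed cost: 92. Net change = 92 − 51 = 41.
(Totals: 455 → 496.)

No — net change +41 (cost rises by 41).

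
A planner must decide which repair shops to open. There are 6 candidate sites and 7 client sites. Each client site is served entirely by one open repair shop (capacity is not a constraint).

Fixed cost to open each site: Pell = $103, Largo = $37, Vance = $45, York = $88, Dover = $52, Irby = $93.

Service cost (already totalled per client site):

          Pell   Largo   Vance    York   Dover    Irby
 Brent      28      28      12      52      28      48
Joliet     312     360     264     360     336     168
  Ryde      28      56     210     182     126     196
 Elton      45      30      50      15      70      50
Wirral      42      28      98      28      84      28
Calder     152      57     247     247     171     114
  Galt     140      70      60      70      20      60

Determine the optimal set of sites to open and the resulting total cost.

For any fixed open set, each client site goes to its cheapest open site; total = fixed + service.
{Largo, Irby}: Brent→Largo 28, Joliet→Irby 168, Ryde→Largo 56, Elton→Largo 30, Wirral→Largo 28, Calder→Largo 57, Galt→Irby 60. Service 427; fixed 130; total 557.
{Largo, Dover, Irby}: service 387 + fixed 182 = 569
{Largo, Vance, Irby}: service 411 + fixed 175 = 586
{Pell, Largo, Vance, York, Dover, Irby}: service 328 + fixed 418 = 746
No other subset beats 557.

Open Largo and Irby; minimum total cost 557.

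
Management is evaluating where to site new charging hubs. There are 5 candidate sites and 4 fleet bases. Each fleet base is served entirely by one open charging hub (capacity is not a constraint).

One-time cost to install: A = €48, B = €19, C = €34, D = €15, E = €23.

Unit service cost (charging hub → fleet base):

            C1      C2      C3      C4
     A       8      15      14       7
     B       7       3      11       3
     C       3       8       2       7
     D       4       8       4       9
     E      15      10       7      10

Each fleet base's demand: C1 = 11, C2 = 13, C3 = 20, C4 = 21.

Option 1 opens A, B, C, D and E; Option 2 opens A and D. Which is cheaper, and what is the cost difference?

Option 1: {A, B, C, D, E}: C1→C 3·11=33, C2→B 3·13=39, C3→C 2·20=40, C4→B 3·21=63. Service 175; fixed 139; total 314.
Option 2: {A, D}: C1→D 4·11=44, C2→D 8·13=104, C3→D 4·20=80, C4→A 7·21=147. Service 375; fixed 63; total 438.
Difference: |314 − 438| = 124.

Option 1 is cheaper by 124.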